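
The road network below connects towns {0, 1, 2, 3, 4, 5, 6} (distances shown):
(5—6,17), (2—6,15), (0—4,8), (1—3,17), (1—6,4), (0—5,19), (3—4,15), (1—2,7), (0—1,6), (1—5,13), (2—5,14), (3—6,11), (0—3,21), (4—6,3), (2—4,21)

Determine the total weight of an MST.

44

Kruskal's algorithm — process edges by increasing weight (ties by edge label):
4—6 (3): add. Components now {0} {1} {2} {3} {4,6} {5}
1—6 (4): add. Components now {0} {1,4,6} {2} {3} {5}
0—1 (6): add. Components now {0,1,4,6} {2} {3} {5}
1—2 (7): add. Components now {0,1,2,4,6} {3} {5}
0—4 (8): skip — 0 and 4 already connected.
3—6 (11): add. Components now {0,1,2,3,4,6} {5}
1—5 (13): add. Components now {0,1,2,3,4,5,6}
MST edges: 4—6, 1—6, 0—1, 1—2, 3—6, 1—5; total weight 3+4+6+7+11+13 = 44.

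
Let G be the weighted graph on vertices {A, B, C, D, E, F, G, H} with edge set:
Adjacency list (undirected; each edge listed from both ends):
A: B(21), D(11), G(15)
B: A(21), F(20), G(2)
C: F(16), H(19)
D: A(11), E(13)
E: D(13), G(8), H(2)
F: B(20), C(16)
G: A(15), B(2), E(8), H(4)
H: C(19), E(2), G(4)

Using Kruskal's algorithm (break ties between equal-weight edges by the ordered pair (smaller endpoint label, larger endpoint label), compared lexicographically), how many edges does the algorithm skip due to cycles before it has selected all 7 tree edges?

Sort edges by weight, then run Kruskal:
B—G (2): add — endpoints in different components.
E—H (2): add — endpoints in different components.
G—H (4): add — endpoints in different components.
E—G (8): skip — E and G already connected.
A—D (11): add — endpoints in different components.
D—E (13): add — endpoints in different components.
A—G (15): skip — A and G already connected.
C—F (16): add — endpoints in different components.
C—H (19): add — endpoints in different components.
Edges rejected before the tree was complete: 2.

2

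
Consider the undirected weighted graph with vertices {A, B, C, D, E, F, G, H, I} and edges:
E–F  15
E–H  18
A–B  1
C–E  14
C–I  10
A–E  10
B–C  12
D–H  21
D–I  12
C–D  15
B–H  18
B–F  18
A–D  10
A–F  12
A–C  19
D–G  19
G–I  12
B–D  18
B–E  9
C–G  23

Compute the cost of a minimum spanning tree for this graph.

84

Prim's algorithm from F:
Step 1: cheapest edge leaving the tree is A–F (12); add A.
Step 2: cheapest edge leaving the tree is A–B (1); add B.
Step 3: cheapest edge leaving the tree is B–E (9); add E.
Step 4: cheapest edge leaving the tree is A–D (10); add D.
Step 5: cheapest edge leaving the tree is B–C (12); add C.
Step 6: cheapest edge leaving the tree is C–I (10); add I.
Step 7: cheapest edge leaving the tree is G–I (12); add G.
Step 8: cheapest edge leaving the tree is B–H (18); add H.
MST edges: A–F, A–B, B–E, A–D, B–C, C–I, G–I, B–H; total weight 12+1+9+10+12+10+12+18 = 84.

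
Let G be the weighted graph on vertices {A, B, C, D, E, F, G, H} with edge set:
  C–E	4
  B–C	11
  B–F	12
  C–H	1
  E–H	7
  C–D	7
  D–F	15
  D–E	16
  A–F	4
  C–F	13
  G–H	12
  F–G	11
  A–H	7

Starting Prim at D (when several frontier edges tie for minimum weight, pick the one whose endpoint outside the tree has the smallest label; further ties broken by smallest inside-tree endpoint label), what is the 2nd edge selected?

Prim, starting at D.
Step 1: cheapest edge leaving the tree is C–D (7); add C.
Step 2: cheapest edge leaving the tree is C–H (1); add H.
Step 3: cheapest edge leaving the tree is C–E (4); add E.
Step 4: cheapest edge leaving the tree is A–H (7); add A.
Step 5: cheapest edge leaving the tree is A–F (4); add F.
Step 6: cheapest edge leaving the tree is B–C (11); add B.
Step 7: cheapest edge leaving the tree is F–G (11); add G.
The 2nd edge added is C–H.

C-H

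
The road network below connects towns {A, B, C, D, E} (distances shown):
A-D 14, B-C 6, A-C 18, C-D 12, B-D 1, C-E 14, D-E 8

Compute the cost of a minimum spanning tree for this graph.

Prim's algorithm from E:
Step 1: cheapest edge leaving the tree is D-E (8); add D.
Step 2: cheapest edge leaving the tree is B-D (1); add B.
Step 3: cheapest edge leaving the tree is B-C (6); add C.
Step 4: cheapest edge leaving the tree is A-D (14); add A.
MST edges: D-E, B-D, B-C, A-D; total weight 8+1+6+14 = 29.

29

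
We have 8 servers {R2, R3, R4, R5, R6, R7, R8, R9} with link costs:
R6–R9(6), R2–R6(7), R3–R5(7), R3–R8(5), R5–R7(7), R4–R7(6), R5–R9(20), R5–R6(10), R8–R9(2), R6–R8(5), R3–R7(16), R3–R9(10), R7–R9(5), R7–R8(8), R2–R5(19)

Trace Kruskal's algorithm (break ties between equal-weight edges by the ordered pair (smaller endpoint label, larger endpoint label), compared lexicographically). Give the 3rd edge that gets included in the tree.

Kruskal: consider edges lightest-first.
R8–R9 (2): add — endpoints in different components.
R3–R8 (5): add — endpoints in different components.
R6–R8 (5): add — endpoints in different components.
R7–R9 (5): add — endpoints in different components.
R4–R7 (6): add — endpoints in different components.
R6–R9 (6): skip — R9 and R6 already connected.
R2–R6 (7): add — endpoints in different components.
R3–R5 (7): add — endpoints in different components.
The 3rd edge added is R6–R8.

R6-R8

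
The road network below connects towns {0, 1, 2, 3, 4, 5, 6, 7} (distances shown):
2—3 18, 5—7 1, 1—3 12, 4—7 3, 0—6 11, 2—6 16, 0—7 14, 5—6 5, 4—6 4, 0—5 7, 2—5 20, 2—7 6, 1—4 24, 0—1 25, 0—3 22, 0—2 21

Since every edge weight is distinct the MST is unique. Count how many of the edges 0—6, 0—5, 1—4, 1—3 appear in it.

Kruskal: consider edges lightest-first.
5—7 (1): add — endpoints in different components.
4—7 (3): add — endpoints in different components.
4—6 (4): add — endpoints in different components.
5—6 (5): skip — 5 and 6 already connected.
2—7 (6): add — endpoints in different components.
0—5 (7): add — endpoints in different components.
0—6 (11): skip — 0 and 6 already connected.
1—3 (12): add — endpoints in different components.
0—7 (14): skip — 0 and 7 already connected.
2—6 (16): skip — 2 and 6 already connected.
2—3 (18): add — endpoints in different components.
MST edge set: {5—7, 4—7, 4—6, 2—7, 0—5, 1—3, 2—3}.
Of the listed edges, {0—5, 1—3} are in the MST → 2.

2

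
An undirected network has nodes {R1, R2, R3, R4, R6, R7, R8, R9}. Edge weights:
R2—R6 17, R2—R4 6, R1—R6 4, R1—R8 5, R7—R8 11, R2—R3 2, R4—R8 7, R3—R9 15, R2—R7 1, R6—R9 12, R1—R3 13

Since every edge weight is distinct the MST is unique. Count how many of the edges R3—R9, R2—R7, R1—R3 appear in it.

Kruskal: consider edges lightest-first.
R2—R7 (1): add — endpoints in different components.
R2—R3 (2): add — endpoints in different components.
R1—R6 (4): add — endpoints in different components.
R1—R8 (5): add — endpoints in different components.
R2—R4 (6): add — endpoints in different components.
R4—R8 (7): add — endpoints in different components.
R7—R8 (11): skip — R8 and R7 already connected.
R6—R9 (12): add — endpoints in different components.
MST edge set: {R2—R7, R2—R3, R1—R6, R1—R8, R2—R4, R4—R8, R6—R9}.
Of the listed edges, {R2—R7} are in the MST → 1.

1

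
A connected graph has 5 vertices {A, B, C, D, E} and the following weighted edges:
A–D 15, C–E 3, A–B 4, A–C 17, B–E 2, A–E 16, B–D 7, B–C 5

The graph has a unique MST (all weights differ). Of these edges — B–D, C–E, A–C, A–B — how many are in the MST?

3

Kruskal's algorithm — process edges by increasing weight (ties by edge label):
B–E (2): add — endpoints in different components.
C–E (3): add — endpoints in different components.
A–B (4): add — endpoints in different components.
B–C (5): skip — B and C already connected.
B–D (7): add — endpoints in different components.
MST edge set: {B–E, C–E, A–B, B–D}.
Of the listed edges, {B–D, C–E, A–B} are in the MST → 3.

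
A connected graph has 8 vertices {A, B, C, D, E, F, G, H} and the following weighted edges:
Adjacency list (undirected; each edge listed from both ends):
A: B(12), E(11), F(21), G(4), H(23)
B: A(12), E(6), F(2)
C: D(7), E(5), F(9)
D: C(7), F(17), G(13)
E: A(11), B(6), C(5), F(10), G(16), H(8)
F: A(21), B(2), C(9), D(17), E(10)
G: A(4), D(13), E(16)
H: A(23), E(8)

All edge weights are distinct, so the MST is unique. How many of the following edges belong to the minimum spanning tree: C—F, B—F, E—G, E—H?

Sort edges by weight, then run Kruskal:
B—F (2): add — endpoints in different components.
A—G (4): add — endpoints in different components.
C—E (5): add — endpoints in different components.
B—E (6): add — endpoints in different components.
C—D (7): add — endpoints in different components.
E—H (8): add — endpoints in different components.
C—F (9): skip — C and F already connected.
E—F (10): skip — E and F already connected.
A—E (11): add — endpoints in different components.
MST edge set: {B—F, A—G, C—E, B—E, C—D, E—H, A—E}.
Of the listed edges, {B—F, E—H} are in the MST → 2.

2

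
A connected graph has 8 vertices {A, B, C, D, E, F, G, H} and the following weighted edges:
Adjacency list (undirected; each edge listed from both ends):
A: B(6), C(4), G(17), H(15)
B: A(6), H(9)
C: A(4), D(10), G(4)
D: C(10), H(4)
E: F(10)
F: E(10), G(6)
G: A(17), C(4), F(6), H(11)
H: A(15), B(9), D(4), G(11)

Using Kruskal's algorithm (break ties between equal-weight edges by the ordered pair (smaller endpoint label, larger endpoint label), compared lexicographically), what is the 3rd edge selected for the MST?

D-H

Kruskal: consider edges lightest-first.
A-C (4): add — endpoints in different components.
C-G (4): add — endpoints in different components.
D-H (4): add — endpoints in different components.
A-B (6): add — endpoints in different components.
F-G (6): add — endpoints in different components.
B-H (9): add — endpoints in different components.
C-D (10): skip — C and D already connected.
E-F (10): add — endpoints in different components.
The 3rd edge added is D-H.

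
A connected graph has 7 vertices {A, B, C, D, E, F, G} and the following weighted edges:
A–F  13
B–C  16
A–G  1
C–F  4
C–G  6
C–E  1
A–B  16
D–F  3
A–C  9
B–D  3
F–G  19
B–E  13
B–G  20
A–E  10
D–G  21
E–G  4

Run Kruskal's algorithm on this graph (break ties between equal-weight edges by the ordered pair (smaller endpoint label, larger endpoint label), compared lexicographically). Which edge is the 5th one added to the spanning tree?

C-F

Kruskal: consider edges lightest-first.
A–G (1): add. Components now {A,G} {B} {C} {D} {E} {F}
C–E (1): add. Components now {A,G} {B} {C,E} {D} {F}
B–D (3): add. Components now {A,G} {B,D} {C,E} {F}
D–F (3): add. Components now {A,G} {B,D,F} {C,E}
C–F (4): add. Components now {A,G} {B,C,D,E,F}
E–G (4): add. Components now {A,B,C,D,E,F,G}
The 5th edge added is C–F.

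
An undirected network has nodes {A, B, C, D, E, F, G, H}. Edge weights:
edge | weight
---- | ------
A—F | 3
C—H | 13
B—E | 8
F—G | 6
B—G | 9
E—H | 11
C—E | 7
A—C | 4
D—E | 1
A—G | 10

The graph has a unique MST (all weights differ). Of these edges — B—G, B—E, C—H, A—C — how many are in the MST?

Sort edges by weight, then run Kruskal:
D—E (1): add — endpoints in different components.
A—F (3): add — endpoints in different components.
A—C (4): add — endpoints in different components.
F—G (6): add — endpoints in different components.
C—E (7): add — endpoints in different components.
B—E (8): add — endpoints in different components.
B—G (9): skip — B and G already connected.
A—G (10): skip — A and G already connected.
E—H (11): add — endpoints in different components.
MST edge set: {D—E, A—F, A—C, F—G, C—E, B—E, E—H}.
Of the listed edges, {B—E, A—C} are in the MST → 2.

2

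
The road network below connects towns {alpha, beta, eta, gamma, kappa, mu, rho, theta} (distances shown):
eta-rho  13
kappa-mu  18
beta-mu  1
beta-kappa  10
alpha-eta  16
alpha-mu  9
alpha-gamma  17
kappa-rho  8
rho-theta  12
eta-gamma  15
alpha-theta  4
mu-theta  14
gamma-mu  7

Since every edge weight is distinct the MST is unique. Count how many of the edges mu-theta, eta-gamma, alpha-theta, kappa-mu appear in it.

Kruskal: consider edges lightest-first.
beta-mu (1): add — endpoints in different components.
alpha-theta (4): add — endpoints in different components.
gamma-mu (7): add — endpoints in different components.
kappa-rho (8): add — endpoints in different components.
alpha-mu (9): add — endpoints in different components.
beta-kappa (10): add — endpoints in different components.
rho-theta (12): skip — theta and rho already connected.
eta-rho (13): add — endpoints in different components.
MST edge set: {beta-mu, alpha-theta, gamma-mu, kappa-rho, alpha-mu, beta-kappa, eta-rho}.
Of the listed edges, {alpha-theta} are in the MST → 1.

1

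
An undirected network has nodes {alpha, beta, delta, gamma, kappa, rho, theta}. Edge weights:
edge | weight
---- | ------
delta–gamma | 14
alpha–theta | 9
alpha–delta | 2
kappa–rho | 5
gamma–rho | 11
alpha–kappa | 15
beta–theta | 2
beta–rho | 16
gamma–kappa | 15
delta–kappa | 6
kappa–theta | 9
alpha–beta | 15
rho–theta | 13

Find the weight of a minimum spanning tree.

Kruskal: consider edges lightest-first.
alpha–delta (2): add — endpoints in different components.
beta–theta (2): add — endpoints in different components.
kappa–rho (5): add — endpoints in different components.
delta–kappa (6): add — endpoints in different components.
alpha–theta (9): add — endpoints in different components.
kappa–theta (9): skip — kappa and theta already connected.
gamma–rho (11): add — endpoints in different components.
MST edges: alpha–delta, beta–theta, kappa–rho, delta–kappa, alpha–theta, gamma–rho; total weight 2+2+5+6+9+11 = 35.

35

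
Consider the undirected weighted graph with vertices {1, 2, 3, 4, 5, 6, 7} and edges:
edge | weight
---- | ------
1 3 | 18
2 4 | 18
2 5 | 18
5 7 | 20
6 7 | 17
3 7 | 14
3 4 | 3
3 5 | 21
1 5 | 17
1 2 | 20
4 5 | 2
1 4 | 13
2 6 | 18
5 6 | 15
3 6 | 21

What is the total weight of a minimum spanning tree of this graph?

65

Prim, starting at 3.
Step 1: cheapest edge leaving the tree is 3 4 (3); add 4.
Step 2: cheapest edge leaving the tree is 4 5 (2); add 5.
Step 3: cheapest edge leaving the tree is 1 4 (13); add 1.
Step 4: cheapest edge leaving the tree is 3 7 (14); add 7.
Step 5: cheapest edge leaving the tree is 5 6 (15); add 6.
Step 6: cheapest edge leaving the tree is 2 4 (18); add 2.
MST edges: 3 4, 4 5, 1 4, 3 7, 5 6, 2 4; total weight 3+2+13+14+15+18 = 65.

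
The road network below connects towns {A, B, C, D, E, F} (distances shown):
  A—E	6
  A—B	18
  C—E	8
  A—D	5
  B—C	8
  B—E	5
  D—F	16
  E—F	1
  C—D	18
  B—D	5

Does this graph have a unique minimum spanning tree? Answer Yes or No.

Kruskal: consider edges lightest-first.
E—F (1): add. Components now {A} {B} {C} {D} {E,F}
A—D (5): add. Components now {A,D} {B} {C} {E,F}
B—D (5): add. Components now {A,B,D} {C} {E,F}
B—E (5): add. Components now {A,B,D,E,F} {C}
A—E (6): skip — A and E already connected.
B—C (8): add. Components now {A,B,C,D,E,F}
Non-tree edge C—E has weight 8, equal to the heaviest edge on its tree cycle — swapping gives another MST of the same weight. Not unique.

No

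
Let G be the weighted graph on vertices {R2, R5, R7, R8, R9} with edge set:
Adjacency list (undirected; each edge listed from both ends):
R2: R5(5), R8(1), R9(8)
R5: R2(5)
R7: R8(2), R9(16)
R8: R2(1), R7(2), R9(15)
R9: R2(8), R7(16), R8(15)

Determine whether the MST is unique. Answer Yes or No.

Yes

Kruskal's algorithm — process edges by increasing weight (ties by edge label):
R2-R8 (1): add — endpoints in different components.
R7-R8 (2): add — endpoints in different components.
R2-R5 (5): add — endpoints in different components.
R2-R9 (8): add — endpoints in different components.
Every non-tree edge has weight strictly greater than the heaviest edge on the tree path between its endpoints, so the MST is unique.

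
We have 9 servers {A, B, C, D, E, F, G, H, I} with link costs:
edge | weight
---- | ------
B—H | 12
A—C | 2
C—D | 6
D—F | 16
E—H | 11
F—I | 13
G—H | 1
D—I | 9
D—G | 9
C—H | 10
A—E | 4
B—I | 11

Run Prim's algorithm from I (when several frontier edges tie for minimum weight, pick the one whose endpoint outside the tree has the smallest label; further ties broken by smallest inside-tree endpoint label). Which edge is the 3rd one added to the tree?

Prim's algorithm from I:
Step 1: frontier [D—I 9, B—I 11, F—I 13] → take D—I (9); add D.
Step 2: frontier [C—D 6, D—G 9, D—F 16, B—I 11, F—I 13] → take C—D (6); add C.
Step 3: frontier [A—C 2, C—H 10, D—G 9, D—F 16, B—I 11, F—I 13] → take A—C (2); add A.
Step 4: frontier [A—E 4, C—H 10, D—G 9, D—F 16, B—I 11, F—I 13] → take A—E (4); add E.
Step 5: frontier [C—H 10, D—G 9, D—F 16, E—H 11, B—I 11, F—I 13] → take D—G (9); add G.
Step 6: frontier [C—H 10, D—F 16, E—H 11, G—H 1, B—I 11, F—I 13] → take G—H (1); add H.
Step 7: frontier [D—F 16, B—H 12, B—I 11, F—I 13] → take B—I (11); add B.
Step 8: frontier [D—F 16, F—I 13] → take F—I (13); add F.
The 3rd edge added is A—C.

A-C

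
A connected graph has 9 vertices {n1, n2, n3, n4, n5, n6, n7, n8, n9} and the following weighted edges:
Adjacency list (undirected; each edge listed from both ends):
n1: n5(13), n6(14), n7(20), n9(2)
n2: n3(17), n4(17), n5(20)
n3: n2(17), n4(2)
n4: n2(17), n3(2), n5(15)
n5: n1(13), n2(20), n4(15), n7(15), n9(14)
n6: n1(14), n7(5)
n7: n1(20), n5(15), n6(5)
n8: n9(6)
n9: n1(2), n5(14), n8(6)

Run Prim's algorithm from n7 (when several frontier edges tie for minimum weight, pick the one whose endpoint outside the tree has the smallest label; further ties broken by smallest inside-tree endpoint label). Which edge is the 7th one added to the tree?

Prim's algorithm from n7:
Step 1: frontier [n6–n7 5, n5–n7 15, n1–n7 20] → take n6–n7 (5); add n6.
Step 2: frontier [n1–n6 14, n5–n7 15, n1–n7 20] → take n1–n6 (14); add n1.
Step 3: frontier [n1–n9 2, n1–n5 13, n5–n7 15] → take n1–n9 (2); add n9.
Step 4: frontier [n1–n5 13, n5–n7 15, n8–n9 6, n5–n9 14] → take n8–n9 (6); add n8.
Step 5: frontier [n1–n5 13, n5–n7 15, n5–n9 14] → take n1–n5 (13); add n5.
Step 6: frontier [n4–n5 15, n2–n5 20] → take n4–n5 (15); add n4.
Step 7: frontier [n3–n4 2, n2–n4 17, n2–n5 20] → take n3–n4 (2); add n3.
Step 8: frontier [n2–n3 17, n2–n4 17, n2–n5 20] → take n2–n3 (17); add n2.
The 7th edge added is n3–n4.

n3-n4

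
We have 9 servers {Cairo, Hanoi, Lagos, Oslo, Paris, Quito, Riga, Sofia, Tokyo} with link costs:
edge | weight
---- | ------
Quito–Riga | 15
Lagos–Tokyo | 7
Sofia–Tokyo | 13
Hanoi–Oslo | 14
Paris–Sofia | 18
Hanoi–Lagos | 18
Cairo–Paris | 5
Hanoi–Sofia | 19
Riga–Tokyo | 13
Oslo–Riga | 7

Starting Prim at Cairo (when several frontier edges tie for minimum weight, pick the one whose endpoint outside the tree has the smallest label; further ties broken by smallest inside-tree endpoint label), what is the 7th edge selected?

Hanoi-Oslo

Prim's algorithm from Cairo:
Step 1: cheapest edge leaving the tree is Cairo–Paris (5); add Paris.
Step 2: cheapest edge leaving the tree is Paris–Sofia (18); add Sofia.
Step 3: cheapest edge leaving the tree is Sofia–Tokyo (13); add Tokyo.
Step 4: cheapest edge leaving the tree is Lagos–Tokyo (7); add Lagos.
Step 5: cheapest edge leaving the tree is Riga–Tokyo (13); add Riga.
Step 6: cheapest edge leaving the tree is Oslo–Riga (7); add Oslo.
Step 7: cheapest edge leaving the tree is Hanoi–Oslo (14); add Hanoi.
Step 8: cheapest edge leaving the tree is Quito–Riga (15); add Quito.
The 7th edge added is Hanoi–Oslo.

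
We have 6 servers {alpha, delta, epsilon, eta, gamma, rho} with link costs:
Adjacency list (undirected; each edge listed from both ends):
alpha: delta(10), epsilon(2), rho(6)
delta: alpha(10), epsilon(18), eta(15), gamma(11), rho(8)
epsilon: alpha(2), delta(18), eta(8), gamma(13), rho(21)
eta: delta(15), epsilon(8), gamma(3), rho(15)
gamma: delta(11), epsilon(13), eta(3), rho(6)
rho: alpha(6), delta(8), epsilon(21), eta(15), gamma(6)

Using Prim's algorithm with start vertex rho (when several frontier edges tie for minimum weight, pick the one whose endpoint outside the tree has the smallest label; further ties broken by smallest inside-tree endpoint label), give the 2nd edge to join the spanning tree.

Prim's algorithm from rho:
Step 1: frontier [alpha—rho 6, gamma—rho 6, delta—rho 8, eta—rho 15, epsilon—rho 21] → take alpha—rho (6); add alpha.
Step 2: frontier [alpha—epsilon 2, alpha—delta 10, gamma—rho 6, delta—rho 8, eta—rho 15, epsilon—rho 21] → take alpha—epsilon (2); add epsilon.
Step 3: frontier [alpha—delta 10, epsilon—eta 8, epsilon—gamma 13, delta—epsilon 18, gamma—rho 6, delta—rho 8, eta—rho 15] → take gamma—rho (6); add gamma.
Step 4: frontier [alpha—delta 10, epsilon—eta 8, delta—epsilon 18, eta—gamma 3, delta—gamma 11, delta—rho 8, eta—rho 15] → take eta—gamma (3); add eta.
Step 5: frontier [alpha—delta 10, delta—epsilon 18, delta—eta 15, delta—gamma 11, delta—rho 8] → take delta—rho (8); add delta.
The 2nd edge added is alpha—epsilon.

alpha-epsilon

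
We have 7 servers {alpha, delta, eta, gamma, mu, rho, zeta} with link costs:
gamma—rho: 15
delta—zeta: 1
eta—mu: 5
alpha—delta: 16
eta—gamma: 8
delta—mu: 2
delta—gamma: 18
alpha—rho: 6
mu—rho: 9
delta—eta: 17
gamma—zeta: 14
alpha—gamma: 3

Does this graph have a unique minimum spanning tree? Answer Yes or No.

Kruskal's algorithm — process edges by increasing weight (ties by edge label):
delta—zeta (1): add. Components now {delta,zeta} {rho} {eta} {gamma} {mu} {alpha}
delta—mu (2): add. Components now {delta,mu,zeta} {rho} {eta} {gamma} {alpha}
alpha—gamma (3): add. Components now {delta,mu,zeta} {rho} {eta} {alpha,gamma}
eta—mu (5): add. Components now {delta,eta,mu,zeta} {rho} {alpha,gamma}
alpha—rho (6): add. Components now {delta,eta,mu,zeta} {alpha,gamma,rho}
eta—gamma (8): add. Components now {alpha,delta,eta,gamma,mu,rho,zeta}
Every non-tree edge has weight strictly greater than the heaviest edge on the tree path between its endpoints, so the MST is unique.

Yes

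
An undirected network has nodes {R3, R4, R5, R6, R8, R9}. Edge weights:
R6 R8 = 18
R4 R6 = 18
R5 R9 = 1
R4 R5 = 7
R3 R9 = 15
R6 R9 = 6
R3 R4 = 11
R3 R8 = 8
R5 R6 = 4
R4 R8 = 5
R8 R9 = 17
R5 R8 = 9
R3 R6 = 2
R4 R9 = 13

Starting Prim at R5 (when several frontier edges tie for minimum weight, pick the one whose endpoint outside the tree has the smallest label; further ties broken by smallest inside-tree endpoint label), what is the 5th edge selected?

R4-R8

Prim's algorithm from R5:
Step 1: frontier [R5 R9 1, R5 R6 4, R4 R5 7, R5 R8 9] → take R5 R9 (1); add R9.
Step 2: frontier [R5 R6 4, R4 R5 7, R5 R8 9, R6 R9 6, R4 R9 13, R3 R9 15, R8 R9 17] → take R5 R6 (4); add R6.
Step 3: frontier [R4 R5 7, R5 R8 9, R3 R6 2, R4 R6 18, R6 R8 18, R4 R9 13, R3 R9 15, R8 R9 17] → take R3 R6 (2); add R3.
Step 4: frontier [R3 R8 8, R3 R4 11, R4 R5 7, R5 R8 9, R4 R6 18, R6 R8 18, R4 R9 13, R8 R9 17] → take R4 R5 (7); add R4.
Step 5: frontier [R3 R8 8, R4 R8 5, R5 R8 9, R6 R8 18, R8 R9 17] → take R4 R8 (5); add R8.
The 5th edge added is R4 R8.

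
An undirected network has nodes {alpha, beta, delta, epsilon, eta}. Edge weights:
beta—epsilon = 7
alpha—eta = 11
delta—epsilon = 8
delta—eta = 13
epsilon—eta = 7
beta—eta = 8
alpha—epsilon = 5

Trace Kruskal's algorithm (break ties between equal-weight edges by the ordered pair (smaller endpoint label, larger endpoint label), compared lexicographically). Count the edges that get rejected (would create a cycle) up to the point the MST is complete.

1

Kruskal: consider edges lightest-first.
alpha—epsilon (5): add. Components now {beta} {alpha,epsilon} {delta} {eta}
beta—epsilon (7): add. Components now {alpha,beta,epsilon} {delta} {eta}
epsilon—eta (7): add. Components now {alpha,beta,epsilon,eta} {delta}
beta—eta (8): skip — beta and eta already connected.
delta—epsilon (8): add. Components now {alpha,beta,delta,epsilon,eta}
Edges rejected before the tree was complete: 1.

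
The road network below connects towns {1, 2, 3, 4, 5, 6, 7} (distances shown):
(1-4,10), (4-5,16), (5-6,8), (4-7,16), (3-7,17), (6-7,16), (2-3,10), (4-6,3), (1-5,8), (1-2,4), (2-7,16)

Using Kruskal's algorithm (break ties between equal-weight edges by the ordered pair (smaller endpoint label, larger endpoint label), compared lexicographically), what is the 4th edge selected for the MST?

5-6

Sort edges by weight, then run Kruskal:
4-6 (3): add. Components now {1} {2} {3} {4,6} {5} {7}
1-2 (4): add. Components now {1,2} {3} {4,6} {5} {7}
1-5 (8): add. Components now {1,2,5} {3} {4,6} {7}
5-6 (8): add. Components now {1,2,4,5,6} {3} {7}
1-4 (10): skip — 1 and 4 already connected.
2-3 (10): add. Components now {1,2,3,4,5,6} {7}
2-7 (16): add. Components now {1,2,3,4,5,6,7}
The 4th edge added is 5-6.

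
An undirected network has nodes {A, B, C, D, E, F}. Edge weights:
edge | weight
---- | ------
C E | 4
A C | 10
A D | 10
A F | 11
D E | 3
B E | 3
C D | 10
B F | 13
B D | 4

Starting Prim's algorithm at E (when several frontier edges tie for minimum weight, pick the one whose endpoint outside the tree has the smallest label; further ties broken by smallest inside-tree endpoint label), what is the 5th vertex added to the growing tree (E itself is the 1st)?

A

Grow the tree from E using Prim:
Step 1: frontier [B E 3, D E 3, C E 4] → take B E (3); add B.
Step 2: frontier [B D 4, B F 13, D E 3, C E 4] → take D E (3); add D.
Step 3: frontier [B F 13, A D 10, C D 10, C E 4] → take C E (4); add C.
Step 4: frontier [B F 13, A C 10, A D 10] → take A C (10); add A.
Step 5: frontier [A F 11, B F 13] → take A F (11); add F.
Vertex order: E, B, D, C, A, F. The 5th vertex is A.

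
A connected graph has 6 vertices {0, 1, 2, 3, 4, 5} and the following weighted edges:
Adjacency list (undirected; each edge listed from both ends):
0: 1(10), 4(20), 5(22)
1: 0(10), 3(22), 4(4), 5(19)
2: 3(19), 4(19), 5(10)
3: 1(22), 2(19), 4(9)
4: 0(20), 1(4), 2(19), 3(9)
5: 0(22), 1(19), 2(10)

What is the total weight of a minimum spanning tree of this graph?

Sort edges by weight, then run Kruskal:
1 4 (4): add — endpoints in different components.
3 4 (9): add — endpoints in different components.
0 1 (10): add — endpoints in different components.
2 5 (10): add — endpoints in different components.
1 5 (19): add — endpoints in different components.
MST edges: 1 4, 3 4, 0 1, 2 5, 1 5; total weight 4+9+10+10+19 = 52.

52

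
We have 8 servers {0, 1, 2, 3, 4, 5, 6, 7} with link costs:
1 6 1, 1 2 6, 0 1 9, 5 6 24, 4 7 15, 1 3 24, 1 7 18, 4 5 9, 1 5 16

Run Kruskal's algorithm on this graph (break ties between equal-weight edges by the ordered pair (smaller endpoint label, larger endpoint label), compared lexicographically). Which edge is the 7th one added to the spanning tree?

1-3

Sort edges by weight, then run Kruskal:
1 6 (1): add — endpoints in different components.
1 2 (6): add — endpoints in different components.
0 1 (9): add — endpoints in different components.
4 5 (9): add — endpoints in different components.
4 7 (15): add — endpoints in different components.
1 5 (16): add — endpoints in different components.
1 7 (18): skip — 1 and 7 already connected.
1 3 (24): add — endpoints in different components.
The 7th edge added is 1 3.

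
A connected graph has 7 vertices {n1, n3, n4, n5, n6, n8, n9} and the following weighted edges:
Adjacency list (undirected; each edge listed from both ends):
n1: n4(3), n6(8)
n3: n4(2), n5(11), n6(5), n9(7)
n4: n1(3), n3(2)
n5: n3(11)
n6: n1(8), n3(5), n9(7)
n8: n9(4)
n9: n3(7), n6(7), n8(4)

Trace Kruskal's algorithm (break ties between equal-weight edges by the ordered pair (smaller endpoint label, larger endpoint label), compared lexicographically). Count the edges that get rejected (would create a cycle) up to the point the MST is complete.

Kruskal's algorithm — process edges by increasing weight (ties by edge label):
n3–n4 (2): add — endpoints in different components.
n1–n4 (3): add — endpoints in different components.
n8–n9 (4): add — endpoints in different components.
n3–n6 (5): add — endpoints in different components.
n3–n9 (7): add — endpoints in different components.
n6–n9 (7): skip — n9 and n6 already connected.
n1–n6 (8): skip — n1 and n6 already connected.
n3–n5 (11): add — endpoints in different components.
Edges rejected before the tree was complete: 2.

2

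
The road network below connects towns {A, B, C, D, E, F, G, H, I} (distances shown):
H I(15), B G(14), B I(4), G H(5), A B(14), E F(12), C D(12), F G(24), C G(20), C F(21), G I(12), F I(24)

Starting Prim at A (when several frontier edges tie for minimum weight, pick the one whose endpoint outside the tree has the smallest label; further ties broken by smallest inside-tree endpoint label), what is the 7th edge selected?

Grow the tree from A using Prim:
Step 1: cheapest edge leaving the tree is A B (14); add B.
Step 2: cheapest edge leaving the tree is B I (4); add I.
Step 3: cheapest edge leaving the tree is G I (12); add G.
Step 4: cheapest edge leaving the tree is G H (5); add H.
Step 5: cheapest edge leaving the tree is C G (20); add C.
Step 6: cheapest edge leaving the tree is C D (12); add D.
Step 7: cheapest edge leaving the tree is C F (21); add F.
Step 8: cheapest edge leaving the tree is E F (12); add E.
The 7th edge added is C F.

C-F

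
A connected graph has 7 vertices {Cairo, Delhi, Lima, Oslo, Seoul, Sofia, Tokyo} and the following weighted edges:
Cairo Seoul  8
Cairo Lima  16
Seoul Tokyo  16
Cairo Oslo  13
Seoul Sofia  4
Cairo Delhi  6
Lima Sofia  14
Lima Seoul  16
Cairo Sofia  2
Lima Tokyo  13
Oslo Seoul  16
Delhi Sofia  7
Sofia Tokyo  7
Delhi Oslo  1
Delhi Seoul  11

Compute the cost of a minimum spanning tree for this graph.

Grow the tree from Lima using Prim:
Step 1: cheapest edge leaving the tree is Lima Tokyo (13); add Tokyo.
Step 2: cheapest edge leaving the tree is Sofia Tokyo (7); add Sofia.
Step 3: cheapest edge leaving the tree is Cairo Sofia (2); add Cairo.
Step 4: cheapest edge leaving the tree is Seoul Sofia (4); add Seoul.
Step 5: cheapest edge leaving the tree is Cairo Delhi (6); add Delhi.
Step 6: cheapest edge leaving the tree is Delhi Oslo (1); add Oslo.
MST edges: Lima Tokyo, Sofia Tokyo, Cairo Sofia, Seoul Sofia, Cairo Delhi, Delhi Oslo; total weight 13+7+2+4+6+1 = 33.

33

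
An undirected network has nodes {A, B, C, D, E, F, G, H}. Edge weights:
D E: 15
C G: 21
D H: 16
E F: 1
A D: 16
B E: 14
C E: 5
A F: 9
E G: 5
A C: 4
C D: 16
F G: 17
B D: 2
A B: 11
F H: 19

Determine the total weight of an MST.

Kruskal's algorithm — process edges by increasing weight (ties by edge label):
E F (1): add — endpoints in different components.
B D (2): add — endpoints in different components.
A C (4): add — endpoints in different components.
C E (5): add — endpoints in different components.
E G (5): add — endpoints in different components.
A F (9): skip — A and F already connected.
A B (11): add — endpoints in different components.
B E (14): skip — B and E already connected.
D E (15): skip — D and E already connected.
A D (16): skip — A and D already connected.
C D (16): skip — C and D already connected.
D H (16): add — endpoints in different components.
MST edges: E F, B D, A C, C E, E G, A B, D H; total weight 1+2+4+5+5+11+16 = 44.

44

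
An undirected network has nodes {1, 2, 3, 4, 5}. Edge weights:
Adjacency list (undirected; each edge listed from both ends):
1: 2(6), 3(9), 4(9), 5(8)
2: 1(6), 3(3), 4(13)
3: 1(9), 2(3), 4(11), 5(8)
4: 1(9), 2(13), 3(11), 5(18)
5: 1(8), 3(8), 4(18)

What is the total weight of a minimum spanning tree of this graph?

Kruskal's algorithm — process edges by increasing weight (ties by edge label):
2—3 (3): add. Components now {1} {2,3} {4} {5}
1—2 (6): add. Components now {1,2,3} {4} {5}
1—5 (8): add. Components now {1,2,3,5} {4}
3—5 (8): skip — 3 and 5 already connected.
1—3 (9): skip — 1 and 3 already connected.
1—4 (9): add. Components now {1,2,3,4,5}
MST edges: 2—3, 1—2, 1—5, 1—4; total weight 3+6+8+9 = 26.

26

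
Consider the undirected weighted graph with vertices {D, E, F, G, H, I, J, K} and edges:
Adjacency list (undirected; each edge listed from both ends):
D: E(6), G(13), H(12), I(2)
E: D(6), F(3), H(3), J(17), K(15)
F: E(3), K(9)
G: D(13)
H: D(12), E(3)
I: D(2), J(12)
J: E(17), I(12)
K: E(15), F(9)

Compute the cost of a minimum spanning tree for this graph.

48

Prim, starting at H.
Step 1: cheapest edge leaving the tree is E H (3); add E.
Step 2: cheapest edge leaving the tree is E F (3); add F.
Step 3: cheapest edge leaving the tree is D E (6); add D.
Step 4: cheapest edge leaving the tree is D I (2); add I.
Step 5: cheapest edge leaving the tree is F K (9); add K.
Step 6: cheapest edge leaving the tree is I J (12); add J.
Step 7: cheapest edge leaving the tree is D G (13); add G.
MST edges: E H, E F, D E, D I, F K, I J, D G; total weight 3+3+6+2+9+12+13 = 48.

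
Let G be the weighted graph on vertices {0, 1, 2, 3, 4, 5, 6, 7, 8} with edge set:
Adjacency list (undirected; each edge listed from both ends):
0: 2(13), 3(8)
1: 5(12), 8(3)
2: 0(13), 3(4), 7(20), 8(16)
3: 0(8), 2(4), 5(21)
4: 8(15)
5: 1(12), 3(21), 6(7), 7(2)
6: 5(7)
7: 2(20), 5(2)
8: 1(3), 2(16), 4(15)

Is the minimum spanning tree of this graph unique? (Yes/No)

Yes

Kruskal: consider edges lightest-first.
5—7 (2): add — endpoints in different components.
1—8 (3): add — endpoints in different components.
2—3 (4): add — endpoints in different components.
5—6 (7): add — endpoints in different components.
0—3 (8): add — endpoints in different components.
1—5 (12): add — endpoints in different components.
0—2 (13): skip — 0 and 2 already connected.
4—8 (15): add — endpoints in different components.
2—8 (16): add — endpoints in different components.
Every non-tree edge has weight strictly greater than the heaviest edge on the tree path between its endpoints, so the MST is unique.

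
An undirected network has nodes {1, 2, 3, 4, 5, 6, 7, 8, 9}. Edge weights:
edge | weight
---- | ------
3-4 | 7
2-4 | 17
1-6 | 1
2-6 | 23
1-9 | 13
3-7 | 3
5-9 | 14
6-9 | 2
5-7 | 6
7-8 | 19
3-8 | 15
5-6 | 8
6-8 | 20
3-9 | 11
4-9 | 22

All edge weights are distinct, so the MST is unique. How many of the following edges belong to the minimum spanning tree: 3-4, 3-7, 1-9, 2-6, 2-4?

Kruskal's algorithm — process edges by increasing weight (ties by edge label):
1-6 (1): add — endpoints in different components.
6-9 (2): add — endpoints in different components.
3-7 (3): add — endpoints in different components.
5-7 (6): add — endpoints in different components.
3-4 (7): add — endpoints in different components.
5-6 (8): add — endpoints in different components.
3-9 (11): skip — 3 and 9 already connected.
1-9 (13): skip — 1 and 9 already connected.
5-9 (14): skip — 5 and 9 already connected.
3-8 (15): add — endpoints in different components.
2-4 (17): add — endpoints in different components.
MST edge set: {1-6, 6-9, 3-7, 5-7, 3-4, 5-6, 3-8, 2-4}.
Of the listed edges, {3-4, 3-7, 2-4} are in the MST → 3.

3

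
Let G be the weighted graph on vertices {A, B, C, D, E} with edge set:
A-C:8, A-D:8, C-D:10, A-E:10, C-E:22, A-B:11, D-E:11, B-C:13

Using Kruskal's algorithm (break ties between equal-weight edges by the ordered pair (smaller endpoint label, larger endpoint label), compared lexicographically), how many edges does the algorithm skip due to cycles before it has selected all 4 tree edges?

Sort edges by weight, then run Kruskal:
A-C (8): add. Components now {A,C} {B} {D} {E}
A-D (8): add. Components now {A,C,D} {B} {E}
A-E (10): add. Components now {A,C,D,E} {B}
C-D (10): skip — C and D already connected.
A-B (11): add. Components now {A,B,C,D,E}
Edges rejected before the tree was complete: 1.

1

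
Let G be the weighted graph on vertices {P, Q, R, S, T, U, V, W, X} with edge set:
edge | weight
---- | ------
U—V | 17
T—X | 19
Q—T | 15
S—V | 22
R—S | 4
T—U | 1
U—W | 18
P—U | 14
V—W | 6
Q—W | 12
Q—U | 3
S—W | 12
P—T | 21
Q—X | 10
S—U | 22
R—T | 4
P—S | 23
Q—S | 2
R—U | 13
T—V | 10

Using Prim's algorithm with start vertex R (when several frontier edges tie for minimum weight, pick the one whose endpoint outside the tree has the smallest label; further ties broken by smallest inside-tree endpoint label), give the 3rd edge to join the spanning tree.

Q-U

Prim, starting at R.
Step 1: cheapest edge leaving the tree is R—S (4); add S.
Step 2: cheapest edge leaving the tree is Q—S (2); add Q.
Step 3: cheapest edge leaving the tree is Q—U (3); add U.
Step 4: cheapest edge leaving the tree is T—U (1); add T.
Step 5: cheapest edge leaving the tree is T—V (10); add V.
Step 6: cheapest edge leaving the tree is V—W (6); add W.
Step 7: cheapest edge leaving the tree is Q—X (10); add X.
Step 8: cheapest edge leaving the tree is P—U (14); add P.
The 3rd edge added is Q—U.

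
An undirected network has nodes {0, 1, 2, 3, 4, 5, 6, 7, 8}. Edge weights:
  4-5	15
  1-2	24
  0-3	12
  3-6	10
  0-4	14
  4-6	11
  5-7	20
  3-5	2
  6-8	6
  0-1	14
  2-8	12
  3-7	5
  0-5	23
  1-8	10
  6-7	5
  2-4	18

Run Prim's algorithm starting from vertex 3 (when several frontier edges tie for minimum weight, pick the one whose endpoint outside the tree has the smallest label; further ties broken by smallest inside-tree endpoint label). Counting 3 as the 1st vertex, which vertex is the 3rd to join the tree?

Prim's algorithm from 3:
Step 1: cheapest edge leaving the tree is 3-5 (2); add 5.
Step 2: cheapest edge leaving the tree is 3-7 (5); add 7.
Step 3: cheapest edge leaving the tree is 6-7 (5); add 6.
Step 4: cheapest edge leaving the tree is 6-8 (6); add 8.
Step 5: cheapest edge leaving the tree is 1-8 (10); add 1.
Step 6: cheapest edge leaving the tree is 4-6 (11); add 4.
Step 7: cheapest edge leaving the tree is 0-3 (12); add 0.
Step 8: cheapest edge leaving the tree is 2-8 (12); add 2.
Vertex order: 3, 5, 7, 6, 8, 1, 4, 0, 2. The 3rd vertex is 7.

7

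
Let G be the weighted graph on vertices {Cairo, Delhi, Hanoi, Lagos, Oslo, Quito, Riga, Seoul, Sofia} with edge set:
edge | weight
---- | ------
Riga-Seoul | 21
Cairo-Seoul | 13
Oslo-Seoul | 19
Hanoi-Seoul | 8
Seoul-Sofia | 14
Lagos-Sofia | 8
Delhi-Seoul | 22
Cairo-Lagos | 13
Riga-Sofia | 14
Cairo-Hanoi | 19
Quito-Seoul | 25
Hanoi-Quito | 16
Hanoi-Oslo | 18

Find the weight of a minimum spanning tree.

112

Kruskal's algorithm — process edges by increasing weight (ties by edge label):
Hanoi-Seoul (8): add — endpoints in different components.
Lagos-Sofia (8): add — endpoints in different components.
Cairo-Lagos (13): add — endpoints in different components.
Cairo-Seoul (13): add — endpoints in different components.
Riga-Sofia (14): add — endpoints in different components.
Seoul-Sofia (14): skip — Seoul and Sofia already connected.
Hanoi-Quito (16): add — endpoints in different components.
Hanoi-Oslo (18): add — endpoints in different components.
Cairo-Hanoi (19): skip — Hanoi and Cairo already connected.
Oslo-Seoul (19): skip — Oslo and Seoul already connected.
Riga-Seoul (21): skip — Seoul and Riga already connected.
Delhi-Seoul (22): add — endpoints in different components.
MST edges: Hanoi-Seoul, Lagos-Sofia, Cairo-Lagos, Cairo-Seoul, Riga-Sofia, Hanoi-Quito, Hanoi-Oslo, Delhi-Seoul; total weight 8+8+13+13+14+16+18+22 = 112.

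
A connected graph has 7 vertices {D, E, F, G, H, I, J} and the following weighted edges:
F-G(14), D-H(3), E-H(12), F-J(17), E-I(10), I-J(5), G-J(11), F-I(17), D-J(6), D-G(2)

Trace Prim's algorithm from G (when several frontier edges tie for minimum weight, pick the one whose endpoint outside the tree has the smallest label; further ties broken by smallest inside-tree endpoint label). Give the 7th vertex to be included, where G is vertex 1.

Grow the tree from G using Prim:
Step 1: frontier [D-G 2, G-J 11, F-G 14] → take D-G (2); add D.
Step 2: frontier [D-H 3, D-J 6, G-J 11, F-G 14] → take D-H (3); add H.
Step 3: frontier [D-J 6, G-J 11, F-G 14, E-H 12] → take D-J (6); add J.
Step 4: frontier [F-G 14, E-H 12, I-J 5, F-J 17] → take I-J (5); add I.
Step 5: frontier [F-G 14, E-H 12, E-I 10, F-I 17, F-J 17] → take E-I (10); add E.
Step 6: frontier [F-G 14, F-I 17, F-J 17] → take F-G (14); add F.
Vertex order: G, D, H, J, I, E, F. The 7th vertex is F.

F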